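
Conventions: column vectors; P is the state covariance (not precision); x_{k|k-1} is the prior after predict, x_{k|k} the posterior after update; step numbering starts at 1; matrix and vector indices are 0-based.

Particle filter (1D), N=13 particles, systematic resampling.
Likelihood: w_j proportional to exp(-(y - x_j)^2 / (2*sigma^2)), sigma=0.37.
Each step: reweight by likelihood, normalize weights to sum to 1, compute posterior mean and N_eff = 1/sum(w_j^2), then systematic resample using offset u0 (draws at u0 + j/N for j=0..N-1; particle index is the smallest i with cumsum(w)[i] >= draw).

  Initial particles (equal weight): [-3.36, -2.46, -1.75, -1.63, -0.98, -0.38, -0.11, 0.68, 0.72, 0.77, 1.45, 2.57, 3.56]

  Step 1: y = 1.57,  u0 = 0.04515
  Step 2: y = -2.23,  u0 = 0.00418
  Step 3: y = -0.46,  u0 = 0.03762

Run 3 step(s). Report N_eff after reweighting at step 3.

N_eff = 12.7122

step 1: w=[0.0000, 0.0000, 0.0000, 0.0000, 0.0000, 0.0000, 0.0000, 0.0462, 0.0596, 0.0806, 0.7919, 0.0216, 0.0000]  mean=1.3402  Neff=1.5633  idx=[7, 9, 10, 10, 10, 10, 10, 10, 10, 10, 10, 10, 10]
step 2: w=[0.8746, 0.1254, 0.0000, 0.0000, 0.0000, 0.0000, 0.0000, 0.0000, 0.0000, 0.0000, 0.0000, 0.0000, 0.0000]  mean=0.6913  Neff=1.2809  idx=[0, 0, 0, 0, 0, 0, 0, 0, 0, 0, 0, 0, 1]
step 3: w=[0.0803, 0.0803, 0.0803, 0.0803, 0.0803, 0.0803, 0.0803, 0.0803, 0.0803, 0.0803, 0.0803, 0.0803, 0.0368]  mean=0.6833  Neff=12.7122  idx=[0, 1, 2, 3, 4, 5, 6, 7, 8, 9, 10, 11, 11]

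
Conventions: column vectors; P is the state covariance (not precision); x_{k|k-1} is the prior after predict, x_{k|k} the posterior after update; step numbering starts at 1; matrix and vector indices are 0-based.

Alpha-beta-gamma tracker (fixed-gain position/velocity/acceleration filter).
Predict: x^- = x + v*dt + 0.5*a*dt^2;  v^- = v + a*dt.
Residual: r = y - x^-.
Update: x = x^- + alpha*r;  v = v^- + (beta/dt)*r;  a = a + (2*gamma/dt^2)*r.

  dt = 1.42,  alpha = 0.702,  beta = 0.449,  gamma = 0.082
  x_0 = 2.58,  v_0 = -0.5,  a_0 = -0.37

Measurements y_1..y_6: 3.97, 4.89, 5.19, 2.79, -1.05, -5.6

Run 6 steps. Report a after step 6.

a_post = -0.7005

step 1: x_pred=1.4970  r=2.4730  x^+=3.2330  v^+=-0.2434  a^+=-0.1689
step 2: x_pred=2.7171  r=2.1729  x^+=4.2425  v^+=0.2038  a^+=0.0079
step 3: x_pred=4.5399  r=0.6501  x^+=4.9963  v^+=0.4206  a^+=0.0607
step 4: x_pred=5.6547  r=-2.8647  x^+=3.6437  v^+=-0.3990  a^+=-0.1723
step 5: x_pred=2.9035  r=-3.9535  x^+=0.1281  v^+=-1.8937  a^+=-0.4938
step 6: x_pred=-3.0587  r=-2.5413  x^+=-4.8427  v^+=-3.3984  a^+=-0.7005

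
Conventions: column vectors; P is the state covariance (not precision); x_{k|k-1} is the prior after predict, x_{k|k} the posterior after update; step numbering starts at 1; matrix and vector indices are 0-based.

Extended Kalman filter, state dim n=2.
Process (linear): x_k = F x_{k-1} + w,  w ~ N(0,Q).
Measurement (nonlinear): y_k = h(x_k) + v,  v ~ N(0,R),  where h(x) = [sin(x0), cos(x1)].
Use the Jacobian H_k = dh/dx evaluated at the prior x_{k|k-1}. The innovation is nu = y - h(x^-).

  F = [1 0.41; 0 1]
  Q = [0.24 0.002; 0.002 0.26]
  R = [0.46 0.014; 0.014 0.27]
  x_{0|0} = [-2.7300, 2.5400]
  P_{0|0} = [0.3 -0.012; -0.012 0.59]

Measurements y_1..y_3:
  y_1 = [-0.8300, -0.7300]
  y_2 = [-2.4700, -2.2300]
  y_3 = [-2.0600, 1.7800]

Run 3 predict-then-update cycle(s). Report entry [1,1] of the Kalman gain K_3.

step 1: x^-=[-1.6886, 2.5400]  P^-=[0.6293 0.2319; 0.2319 0.8500]  H_jac=[-0.1175 0.0000; 0.0000 -0.5660]  S=[0.4687 0.0294; 0.0294 0.5423]  K=[-0.1431 -0.2343; -0.0025 -0.8870]  nu=[0.1631, 0.0944]  x^+=[-1.7341, 2.4558]  P^+=[0.5880 0.1153; 0.1153 0.4232]
step 2: x^-=[-0.7272, 2.4558]  P^-=[0.9937 0.2908; 0.2908 0.6832]  H_jac=[0.7471 0.0000; 0.0000 -0.6333]  S=[1.0146 -0.1236; -0.1236 0.5440]  K=[0.7101 -0.1772; 0.1206 -0.7680]  nu=[-1.8052, -1.4561]  x^+=[-1.7510, 3.3563]  P^+=[0.4339 0.0599; 0.0599 0.3248]
step 3: x^-=[-0.3749, 3.3563]  P^-=[0.7776 0.1950; 0.1950 0.5848]  H_jac=[0.9305 0.0000; 0.0000 0.2131]  S=[1.1333 0.0527; 0.0527 0.2965]  K=[0.6372 0.0270; 0.1418 0.3950]  nu=[-1.6938, 2.7570]  x^+=[-1.3799, 4.2052]  P^+=[0.3154 0.0760; 0.0760 0.5098]

K[1,1] = 0.3950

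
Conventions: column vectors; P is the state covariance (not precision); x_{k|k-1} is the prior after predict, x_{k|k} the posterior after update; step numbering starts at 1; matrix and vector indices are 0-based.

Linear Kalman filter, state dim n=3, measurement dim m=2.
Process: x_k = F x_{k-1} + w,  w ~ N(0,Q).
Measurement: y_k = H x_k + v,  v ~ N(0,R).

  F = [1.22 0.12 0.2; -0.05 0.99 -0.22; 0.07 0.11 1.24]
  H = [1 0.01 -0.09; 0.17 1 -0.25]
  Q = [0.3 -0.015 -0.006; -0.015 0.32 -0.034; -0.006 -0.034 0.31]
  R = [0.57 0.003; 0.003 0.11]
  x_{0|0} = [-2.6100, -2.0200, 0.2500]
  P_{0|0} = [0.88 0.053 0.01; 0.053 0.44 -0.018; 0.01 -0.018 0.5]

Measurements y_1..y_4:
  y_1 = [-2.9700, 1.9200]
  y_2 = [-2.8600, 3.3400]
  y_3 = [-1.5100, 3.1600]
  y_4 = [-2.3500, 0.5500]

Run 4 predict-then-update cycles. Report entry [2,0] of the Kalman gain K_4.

step 1: x^-=[-3.3766, -1.9243, -0.0949]  P^-=[1.6557 0.0194 0.2187; 0.0194 0.7805 -0.1446; 0.2187 -0.1446 1.0861]  S=[2.1958 0.2915; 0.2915 1.0665]  K=[0.7414 0.0282; -0.0869 0.7925; 0.1054 -0.3841]  nu=[0.4173, 4.3946]  x^+=[-2.9433, 1.5223, -1.7391]  P^+=[0.4357 -0.0335 0.1408; -0.0335 0.1341 0.1661; 0.1408 0.1661 0.9279]
step 2: x^-=[-3.7559, 2.0368, -2.1950]  P^-=[1.0544 -0.1175 0.5016; -0.1175 0.4315 -0.0872; 0.5016 -0.0872 1.8097]  S=[1.5466 -0.0154; -0.0154 0.6461]  K=[0.6510 -0.0830; -0.0614 0.6692; 0.2115 -0.6981]  nu=[0.6780, 1.3929]  x^+=[-3.4301, 2.9274, -3.0240]  P^+=[0.3929 -0.0130 0.2440; -0.0130 0.1350 0.2376; 0.2440 0.2376 1.4211]
step 3: x^-=[-4.4383, 3.7349, -3.6679]  P^-=[1.0702 -0.1282 0.7930; -0.1282 0.4253 -0.1421; 0.7930 -0.1421 2.6056]  S=[1.5163 -0.0778; -0.0778 0.6891]  K=[0.6509 -0.1362; -0.0408 0.6324; 0.3202 -0.9197]  nu=[2.5608, -0.7374]  x^+=[-2.6710, 3.1640, -2.1698]  P^+=[0.4012 0.0039 0.3407; 0.0039 0.1431 0.2972; 0.3407 0.2972 1.8214]
step 4: x^-=[-3.3129, 3.7433, -2.5295]  P^-=[1.1538 -0.1417 1.0534; -0.1417 0.4270 -0.1851; 1.0534 -0.1851 3.2546]  S=[1.5581 -0.1277; -0.1277 0.7286]  K=[0.6648 -0.1703; -0.0274 0.6117; 0.4005 -1.0548]  nu=[0.6978, -3.2624]  x^+=[-2.2935, 1.7284, 1.1913]  P^+=[0.4151 0.0151 0.4095; 0.0151 0.1489 0.3371; 0.4095 0.3371 2.0861]

K[2,0] = 0.4005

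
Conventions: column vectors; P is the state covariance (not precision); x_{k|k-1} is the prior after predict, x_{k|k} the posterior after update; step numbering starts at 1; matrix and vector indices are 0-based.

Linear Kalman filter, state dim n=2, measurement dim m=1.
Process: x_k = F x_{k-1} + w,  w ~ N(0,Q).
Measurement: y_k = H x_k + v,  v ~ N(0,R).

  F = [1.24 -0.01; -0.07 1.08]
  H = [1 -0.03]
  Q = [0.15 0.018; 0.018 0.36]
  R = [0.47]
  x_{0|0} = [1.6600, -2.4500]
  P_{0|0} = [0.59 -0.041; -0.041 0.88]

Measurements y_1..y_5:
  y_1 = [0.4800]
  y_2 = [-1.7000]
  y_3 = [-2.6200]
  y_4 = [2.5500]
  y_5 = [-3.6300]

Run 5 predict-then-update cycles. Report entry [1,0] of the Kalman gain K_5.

K[1,0] = -0.0798

step 1: x^-=[2.0829, -2.7622]  P^-=[1.0583 -0.0977; -0.0977 1.3955]  S=[1.5354]  K=[0.6912; -0.0909]  nu=[-1.6858]  x^+=[0.9178, -2.6090]  P^+=[0.3248 -0.0012; -0.0012 1.3828]
step 2: x^-=[1.1641, -2.8820]  P^-=[0.6496 -0.0268; -0.0268 1.9747]  S=[1.1230]  K=[0.5792; -0.0766]  nu=[-2.9506]  x^+=[-0.5448, -2.6560]  P^+=[0.2729 0.0230; 0.0230 1.9681]
step 3: x^-=[-0.6490, -2.8303]  P^-=[0.5692 0.0039; 0.0039 2.6535]  S=[1.0414]  K=[0.5465; -0.0727]  nu=[-2.0559]  x^+=[-1.7725, -2.6810]  P^+=[0.2582 0.0453; 0.0453 2.6480]
step 4: x^-=[-2.1711, -2.7714]  P^-=[0.5462 0.0277; 0.0277 3.4430]  S=[1.0176]  K=[0.5359; -0.0743]  nu=[4.6380]  x^+=[0.3144, -3.1160]  P^+=[0.2539 0.0682; 0.0682 3.4374]
step 5: x^-=[0.4210, -3.3873]  P^-=[0.5391 0.0502; 0.0502 4.3603]  S=[1.0100]  K=[0.5323; -0.0798]  nu=[-4.1526]  x^+=[-1.7893, -3.0559]  P^+=[0.2530 0.0931; 0.0931 4.3539]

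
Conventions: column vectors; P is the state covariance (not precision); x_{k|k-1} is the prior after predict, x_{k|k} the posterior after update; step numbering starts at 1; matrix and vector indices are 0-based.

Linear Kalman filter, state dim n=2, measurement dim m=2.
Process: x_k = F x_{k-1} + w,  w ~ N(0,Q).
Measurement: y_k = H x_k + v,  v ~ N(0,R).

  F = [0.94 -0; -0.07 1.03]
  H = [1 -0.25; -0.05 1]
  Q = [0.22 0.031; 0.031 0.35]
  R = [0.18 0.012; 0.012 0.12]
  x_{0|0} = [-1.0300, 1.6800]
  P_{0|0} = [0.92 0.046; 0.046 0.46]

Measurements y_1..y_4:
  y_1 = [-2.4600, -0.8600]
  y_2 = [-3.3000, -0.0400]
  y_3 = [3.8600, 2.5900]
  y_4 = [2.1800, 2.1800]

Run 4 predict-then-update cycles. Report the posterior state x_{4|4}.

step 1: x^-=[-0.9682, 1.8025]  P^-=[1.0329 0.0150; 0.0150 0.8359]  S=[1.2577 -0.2334; -0.2334 0.9570]  K=[0.8497 0.1690; 0.0081 0.8747]  nu=[-1.0412, -2.7109]  x^+=[-2.3109, -0.5771]  P^+=[0.1646 0.0387; 0.0387 0.1070]
step 2: x^-=[-2.1723, -0.4326]  P^-=[0.3655 0.0576; 0.0576 0.4587]  S=[0.5453 -0.0626; -0.0626 0.5739]  K=[0.6599 0.1406; -0.0136 0.7928]  nu=[-1.2359, 0.2840]  x^+=[-2.9479, -0.1906]  P^+=[0.1283 0.0312; 0.0312 0.0965]
step 3: x^-=[-2.7710, 0.0100]  P^-=[0.3333 0.0528; 0.0528 0.4485]  S=[0.5150 -0.0634; -0.0634 0.5641]  K=[0.6384 0.1357; -0.0183 0.7884]  nu=[6.6335, 2.4415]  x^+=[1.7949, 1.8138]  P^+=[0.1241 0.0301; 0.0301 0.0959]
step 4: x^-=[1.6872, 1.7426]  P^-=[0.3296 0.0520; 0.0520 0.4480]  S=[0.5116 -0.0638; -0.0638 0.5636]  K=[0.6357 0.1350; -0.0189 0.7881]  nu=[0.9284, 0.5218]  x^+=[2.3479, 2.1362]  P^+=[0.1236 0.0300; 0.0300 0.0958]

x_post = [2.3479, 2.1362]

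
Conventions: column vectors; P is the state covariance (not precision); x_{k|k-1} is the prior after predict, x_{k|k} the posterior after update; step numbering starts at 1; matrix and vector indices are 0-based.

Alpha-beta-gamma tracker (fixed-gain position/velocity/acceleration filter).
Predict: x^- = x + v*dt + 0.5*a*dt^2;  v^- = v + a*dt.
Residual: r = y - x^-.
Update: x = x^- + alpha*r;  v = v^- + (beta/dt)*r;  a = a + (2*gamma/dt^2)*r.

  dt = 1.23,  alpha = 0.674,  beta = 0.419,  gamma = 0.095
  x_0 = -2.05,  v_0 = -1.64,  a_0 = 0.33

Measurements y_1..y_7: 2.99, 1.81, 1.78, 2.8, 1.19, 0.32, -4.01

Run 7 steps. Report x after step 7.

step 1: x_pred=-3.8176  r=6.8076  x^+=0.7707  v^+=1.0849  a^+=1.1849
step 2: x_pred=3.0015  r=-1.1915  x^+=2.1984  v^+=2.1365  a^+=1.0353
step 3: x_pred=5.6095  r=-3.8295  x^+=3.0284  v^+=2.1054  a^+=0.5544
step 4: x_pred=6.0374  r=-3.2374  x^+=3.8554  v^+=1.6845  a^+=0.1478
step 5: x_pred=6.0391  r=-4.8491  x^+=2.7708  v^+=0.2144  a^+=-0.4612
step 6: x_pred=2.6857  r=-2.3657  x^+=1.0912  v^+=-1.1587  a^+=-0.7583
step 7: x_pred=-0.9076  r=-3.1024  x^+=-2.9986  v^+=-3.1482  a^+=-1.1479

x_post = -2.9986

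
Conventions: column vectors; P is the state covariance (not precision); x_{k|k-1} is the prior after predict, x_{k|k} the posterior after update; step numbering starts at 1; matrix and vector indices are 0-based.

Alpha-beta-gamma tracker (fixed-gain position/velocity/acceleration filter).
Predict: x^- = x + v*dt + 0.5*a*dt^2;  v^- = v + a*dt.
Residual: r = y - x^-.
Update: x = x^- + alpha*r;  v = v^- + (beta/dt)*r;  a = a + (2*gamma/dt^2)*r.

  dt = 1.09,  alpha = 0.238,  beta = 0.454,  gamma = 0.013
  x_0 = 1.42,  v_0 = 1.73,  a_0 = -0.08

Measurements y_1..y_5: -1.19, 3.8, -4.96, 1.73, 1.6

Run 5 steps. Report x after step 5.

x_post = -2.0962

step 1: x_pred=3.2582  r=-4.4482  x^+=2.1995  v^+=-0.2099  a^+=-0.1773
step 2: x_pred=1.8653  r=1.9347  x^+=2.3258  v^+=0.4026  a^+=-0.1350
step 3: x_pred=2.6844  r=-7.6444  x^+=0.8650  v^+=-2.9286  a^+=-0.3023
step 4: x_pred=-2.5067  r=4.2367  x^+=-1.4984  v^+=-1.4934  a^+=-0.2096
step 5: x_pred=-3.2507  r=4.8507  x^+=-2.0962  v^+=0.2985  a^+=-0.1034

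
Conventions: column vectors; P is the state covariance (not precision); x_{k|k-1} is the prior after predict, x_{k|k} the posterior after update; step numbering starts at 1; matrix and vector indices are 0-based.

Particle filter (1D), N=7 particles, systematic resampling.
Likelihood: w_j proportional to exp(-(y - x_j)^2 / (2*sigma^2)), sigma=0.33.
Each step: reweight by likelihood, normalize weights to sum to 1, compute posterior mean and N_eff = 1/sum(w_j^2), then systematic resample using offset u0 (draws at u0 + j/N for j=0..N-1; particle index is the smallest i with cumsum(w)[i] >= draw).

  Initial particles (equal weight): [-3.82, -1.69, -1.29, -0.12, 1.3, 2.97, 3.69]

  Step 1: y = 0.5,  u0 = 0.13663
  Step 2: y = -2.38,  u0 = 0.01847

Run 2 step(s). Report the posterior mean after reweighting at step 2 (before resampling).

post_mean = -0.1200

step 1: w=[0.0000, 0.0000, 0.0000, 0.7638, 0.2362, 0.0000, 0.0000]  mean=0.2154  Neff=1.5645  idx=[3, 3, 3, 3, 3, 4, 4]
step 2: w=[0.2000, 0.2000, 0.2000, 0.2000, 0.2000, 0.0000, 0.0000]  mean=-0.1200  Neff=5.0000  idx=[0, 0, 1, 2, 2, 3, 4]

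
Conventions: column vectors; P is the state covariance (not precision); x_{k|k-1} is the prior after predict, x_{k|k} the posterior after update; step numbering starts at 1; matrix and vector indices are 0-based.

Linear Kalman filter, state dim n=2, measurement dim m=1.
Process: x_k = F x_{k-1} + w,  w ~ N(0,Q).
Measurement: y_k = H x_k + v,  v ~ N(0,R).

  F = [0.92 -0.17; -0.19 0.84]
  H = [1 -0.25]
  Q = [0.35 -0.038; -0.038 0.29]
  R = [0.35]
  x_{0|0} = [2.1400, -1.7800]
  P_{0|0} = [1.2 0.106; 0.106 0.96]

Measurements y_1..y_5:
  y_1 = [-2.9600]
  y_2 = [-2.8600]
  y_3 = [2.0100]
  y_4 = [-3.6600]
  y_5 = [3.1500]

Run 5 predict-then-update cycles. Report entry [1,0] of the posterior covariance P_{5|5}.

P_post[1,0] = 0.0520

step 1: x^-=[2.2714, -1.9018]  P^-=[1.3603 -0.2995; -0.2995 0.9769]  S=[1.9211]  K=[0.7471; -0.2830]  nu=[-5.7069]  x^+=[-1.9919, -0.2866]  P^+=[0.2881 0.1067; 0.1067 0.8230]
step 2: x^-=[-1.7838, 0.1377]  P^-=[0.5843 -0.1200; -0.1200 0.8470]  S=[1.0472]  K=[0.5866; -0.3168]  nu=[-1.0417]  x^+=[-2.3949, 0.4677]  P^+=[0.2240 0.0746; 0.0746 0.7419]
step 3: x^-=[-2.2828, 0.8479]  P^-=[0.5377 -0.1230; -0.1230 0.7978]  S=[0.9990]  K=[0.5690; -0.3228]  nu=[4.5048]  x^+=[0.2803, -0.6062]  P^+=[0.2143 0.0604; 0.0604 0.6937]
step 4: x^-=[0.3609, -0.5624]  P^-=[0.5325 -0.1258; -0.1258 0.7679]  S=[0.9934]  K=[0.5677; -0.3199]  nu=[-4.1615]  x^+=[-2.0016, 0.7690]  P^+=[0.2123 0.0546; 0.0546 0.6662]
step 5: x^-=[-1.9722, 1.0262]  P^-=[0.5319 -0.1263; -0.1263 0.7503]  S=[0.9920]  K=[0.5681; -0.3164]  nu=[5.3787]  x^+=[1.0832, -0.6758]  P^+=[0.2118 0.0520; 0.0520 0.6510]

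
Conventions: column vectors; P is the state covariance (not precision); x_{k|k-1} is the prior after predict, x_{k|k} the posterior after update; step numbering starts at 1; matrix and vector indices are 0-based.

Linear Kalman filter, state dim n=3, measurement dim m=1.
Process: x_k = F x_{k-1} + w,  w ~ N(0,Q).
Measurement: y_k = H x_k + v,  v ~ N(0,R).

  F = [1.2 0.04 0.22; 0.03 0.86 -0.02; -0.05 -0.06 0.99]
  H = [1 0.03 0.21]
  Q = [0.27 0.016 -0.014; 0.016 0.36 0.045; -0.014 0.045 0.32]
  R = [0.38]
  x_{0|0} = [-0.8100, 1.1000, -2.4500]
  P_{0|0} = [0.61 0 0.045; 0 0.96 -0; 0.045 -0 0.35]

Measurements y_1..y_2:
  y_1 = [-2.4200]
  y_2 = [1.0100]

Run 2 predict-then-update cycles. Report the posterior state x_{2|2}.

step 1: x^-=[-1.4670, 0.9707, -2.4510]  P^-=[1.1906 0.0687 0.0763; 0.0687 1.0707 -0.0110; 0.0763 -0.0110 0.6636]  S=[1.6369]  K=[0.7384; 0.0602; 0.1315]  nu=[-0.4674]  x^+=[-1.8121, 0.9426, -2.5125]  P^+=[0.2981 -0.0041 -0.0827; -0.0041 1.0647 -0.0240; -0.0827 -0.0240 0.6352]
step 2: x^-=[-2.6896, 0.8065, -2.4533]  P^-=[0.6872 0.0533 0.0062; 0.0533 1.1487 -0.0457; 0.0062 -0.0457 0.9582]  S=[1.1158]  K=[0.6185; 0.0700; 0.1847]  nu=[4.1906]  x^+=[-0.0976, 1.1001, -1.6793]  P^+=[0.2604 0.0050 -0.1212; 0.0050 1.1432 -0.0602; -0.1212 -0.0602 0.9201]

x_post = [-0.0976, 1.1001, -1.6793]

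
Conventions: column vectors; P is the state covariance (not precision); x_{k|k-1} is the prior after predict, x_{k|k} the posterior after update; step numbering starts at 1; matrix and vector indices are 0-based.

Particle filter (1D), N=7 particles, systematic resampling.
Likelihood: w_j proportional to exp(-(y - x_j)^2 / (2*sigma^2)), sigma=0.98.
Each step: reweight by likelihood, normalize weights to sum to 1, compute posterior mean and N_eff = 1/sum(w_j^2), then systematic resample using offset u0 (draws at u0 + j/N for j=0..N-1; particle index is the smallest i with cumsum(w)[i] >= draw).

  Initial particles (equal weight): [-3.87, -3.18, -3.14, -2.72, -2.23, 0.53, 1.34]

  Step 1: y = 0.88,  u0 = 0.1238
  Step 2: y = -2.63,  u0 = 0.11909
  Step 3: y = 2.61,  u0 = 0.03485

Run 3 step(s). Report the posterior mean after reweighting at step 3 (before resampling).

step 1: w=[0.0000, 0.0001, 0.0001, 0.0006, 0.0035, 0.5093, 0.4863]  mean=0.9112  Neff=2.0166  idx=[5, 5, 5, 6, 6, 6, 6]
step 2: w=[0.3127, 0.3127, 0.3127, 0.0155, 0.0155, 0.0155, 0.0155]  mean=0.5801  Neff=3.3976  idx=[0, 0, 1, 1, 2, 2, 5]
step 3: w=[0.0989, 0.0989, 0.0989, 0.0989, 0.0989, 0.0989, 0.4064]  mean=0.8591  Neff=4.4671  idx=[0, 1, 3, 4, 6, 6, 6]

post_mean = 0.8591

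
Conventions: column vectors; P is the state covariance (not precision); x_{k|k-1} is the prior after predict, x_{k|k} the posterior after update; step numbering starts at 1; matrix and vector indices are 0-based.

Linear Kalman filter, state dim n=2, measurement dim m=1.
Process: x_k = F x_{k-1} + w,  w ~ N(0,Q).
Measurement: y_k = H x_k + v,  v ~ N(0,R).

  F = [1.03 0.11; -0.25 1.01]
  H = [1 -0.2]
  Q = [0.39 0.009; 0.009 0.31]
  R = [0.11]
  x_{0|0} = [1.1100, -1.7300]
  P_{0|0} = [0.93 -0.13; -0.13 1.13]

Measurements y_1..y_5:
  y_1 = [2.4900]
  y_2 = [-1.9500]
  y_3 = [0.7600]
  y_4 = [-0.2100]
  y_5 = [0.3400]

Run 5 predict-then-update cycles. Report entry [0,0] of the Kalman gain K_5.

K[0,0] = 0.8853

step 1: x^-=[0.9530, -2.0248]  P^-=[1.3609 -0.2366; -0.2366 1.5865]  S=[1.6289]  K=[0.8645; -0.3400]  nu=[1.1320]  x^+=[1.9316, -2.4097]  P^+=[0.1435 0.2422; 0.2422 1.3981]
step 2: x^-=[1.7245, -2.9167]  P^-=[0.6141 0.3727; 0.3727 1.6229]  S=[0.6399]  K=[0.8431; 0.0752]  nu=[-4.2578]  x^+=[-1.8655, -3.2369]  P^+=[0.1592 0.3321; 0.3321 1.6193]
step 3: x^-=[-2.2775, -2.8029]  P^-=[0.6537 0.4843; 0.4843 1.8040]  S=[0.6422]  K=[0.8672; 0.1923]  nu=[2.4769]  x^+=[-0.1296, -2.3266]  P^+=[0.1708 0.3772; 0.3772 1.7803]
step 4: x^-=[-0.3894, -2.3175]  P^-=[0.6783 0.5448; 0.5448 1.9463]  S=[0.6482]  K=[0.8783; 0.2400]  nu=[-0.2841]  x^+=[-0.6389, -2.3857]  P^+=[0.1783 0.4082; 0.4082 1.9089]
step 5: x^-=[-0.9205, -2.2498]  P^-=[0.6947 0.5886; 0.5886 2.0623]  S=[0.6518]  K=[0.8853; 0.2703]  nu=[0.8106]  x^+=[-0.2029, -2.0307]  P^+=[0.1839 0.4327; 0.4327 2.0147]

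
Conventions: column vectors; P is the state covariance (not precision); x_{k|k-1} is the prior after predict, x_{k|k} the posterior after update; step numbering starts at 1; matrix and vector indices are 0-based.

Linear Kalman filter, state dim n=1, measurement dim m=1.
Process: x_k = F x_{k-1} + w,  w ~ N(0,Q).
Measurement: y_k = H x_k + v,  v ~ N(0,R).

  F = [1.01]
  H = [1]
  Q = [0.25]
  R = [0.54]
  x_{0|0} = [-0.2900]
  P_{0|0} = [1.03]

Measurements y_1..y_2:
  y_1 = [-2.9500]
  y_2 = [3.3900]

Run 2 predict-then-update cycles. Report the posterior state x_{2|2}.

step 1: x^-=[-0.2929]  P^-=[1.3007]  S=[1.8407]  K=[0.7066]  nu=[-2.6571]  x^+=[-2.1705]  P^+=[0.3816]
step 2: x^-=[-2.1922]  P^-=[0.6393]  S=[1.1793]  K=[0.5421]  nu=[5.5822]  x^+=[0.8338]  P^+=[0.2927]

x_post = [0.8338]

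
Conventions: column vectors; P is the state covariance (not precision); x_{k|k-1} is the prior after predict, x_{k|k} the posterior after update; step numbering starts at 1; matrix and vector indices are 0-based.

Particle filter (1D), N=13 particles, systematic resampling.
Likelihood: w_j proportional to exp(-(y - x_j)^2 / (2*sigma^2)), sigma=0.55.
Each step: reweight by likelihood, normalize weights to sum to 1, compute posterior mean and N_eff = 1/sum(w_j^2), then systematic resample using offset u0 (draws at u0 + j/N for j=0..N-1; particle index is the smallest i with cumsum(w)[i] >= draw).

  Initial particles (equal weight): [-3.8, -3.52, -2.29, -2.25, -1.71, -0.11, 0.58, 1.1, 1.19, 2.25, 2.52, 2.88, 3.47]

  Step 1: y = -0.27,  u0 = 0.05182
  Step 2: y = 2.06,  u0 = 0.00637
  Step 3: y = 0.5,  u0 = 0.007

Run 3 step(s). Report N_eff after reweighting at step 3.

N_eff = 12.0307

step 1: w=[0.0000, 0.0000, 0.0009, 0.0011, 0.0237, 0.6991, 0.2209, 0.0328, 0.0215, 0.0000, 0.0000, 0.0000, 0.0000]  mean=0.0680  Neff=1.8531  idx=[5, 5, 5, 5, 5, 5, 5, 5, 5, 6, 6, 6, 7]
step 2: w=[0.0014, 0.0014, 0.0014, 0.0014, 0.0014, 0.0014, 0.0014, 0.0014, 0.0014, 0.0886, 0.0886, 0.0886, 0.7217]  mean=0.9467  Neff=1.8367  idx=[4, 9, 10, 11, 12, 12, 12, 12, 12, 12, 12, 12, 12]
step 3: w=[0.0638, 0.1168, 0.1168, 0.1168, 0.0651, 0.0651, 0.0651, 0.0651, 0.0651, 0.0651, 0.0651, 0.0651, 0.0651]  mean=0.8406  Neff=12.0307  idx=[0, 1, 1, 2, 3, 3, 4, 6, 7, 8, 9, 10, 11]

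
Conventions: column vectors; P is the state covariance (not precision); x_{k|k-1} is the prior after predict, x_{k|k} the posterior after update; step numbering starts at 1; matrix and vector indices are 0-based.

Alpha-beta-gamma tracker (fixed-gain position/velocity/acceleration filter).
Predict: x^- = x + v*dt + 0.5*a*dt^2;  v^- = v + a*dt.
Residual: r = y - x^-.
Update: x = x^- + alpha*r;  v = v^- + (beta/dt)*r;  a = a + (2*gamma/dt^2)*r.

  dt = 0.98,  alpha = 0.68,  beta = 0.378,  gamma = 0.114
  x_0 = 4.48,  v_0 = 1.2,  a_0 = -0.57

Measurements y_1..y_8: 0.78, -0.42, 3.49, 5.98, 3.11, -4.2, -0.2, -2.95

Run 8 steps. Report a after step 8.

a_post = -0.6173

step 1: x_pred=5.3823  r=-4.6023  x^+=2.2527  v^+=-1.1338  a^+=-1.6626
step 2: x_pred=0.3433  r=-0.7633  x^+=-0.1758  v^+=-3.0575  a^+=-1.8438
step 3: x_pred=-4.0575  r=7.5475  x^+=1.0748  v^+=-1.9532  a^+=-0.0520
step 4: x_pred=-0.8643  r=6.8443  x^+=3.7898  v^+=0.6358  a^+=1.5729
step 5: x_pred=5.1681  r=-2.0581  x^+=3.7686  v^+=1.3833  a^+=1.0842
step 6: x_pred=5.6449  r=-9.8449  x^+=-1.0496  v^+=-1.3515  a^+=-1.2529
step 7: x_pred=-2.9757  r=2.7757  x^+=-1.0882  v^+=-1.5087  a^+=-0.5940
step 8: x_pred=-2.8520  r=-0.0980  x^+=-2.9186  v^+=-2.1286  a^+=-0.6173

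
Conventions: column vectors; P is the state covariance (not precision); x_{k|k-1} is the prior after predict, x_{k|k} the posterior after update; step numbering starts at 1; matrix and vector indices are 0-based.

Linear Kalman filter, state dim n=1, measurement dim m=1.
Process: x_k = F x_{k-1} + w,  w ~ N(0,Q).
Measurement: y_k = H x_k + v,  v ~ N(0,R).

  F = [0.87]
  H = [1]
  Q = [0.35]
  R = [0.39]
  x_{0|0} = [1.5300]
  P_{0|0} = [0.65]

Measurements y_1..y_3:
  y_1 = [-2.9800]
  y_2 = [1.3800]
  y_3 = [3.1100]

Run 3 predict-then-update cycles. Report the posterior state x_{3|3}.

step 1: x^-=[1.3311]  P^-=[0.8420]  S=[1.2320]  K=[0.6834]  nu=[-4.3111]  x^+=[-1.6153]  P^+=[0.2665]
step 2: x^-=[-1.4053]  P^-=[0.5517]  S=[0.9417]  K=[0.5859]  nu=[2.7853]  x^+=[0.2265]  P^+=[0.2285]
step 3: x^-=[0.1971]  P^-=[0.5229]  S=[0.9129]  K=[0.5728]  nu=[2.9129]  x^+=[1.8656]  P^+=[0.2234]

x_post = [1.8656]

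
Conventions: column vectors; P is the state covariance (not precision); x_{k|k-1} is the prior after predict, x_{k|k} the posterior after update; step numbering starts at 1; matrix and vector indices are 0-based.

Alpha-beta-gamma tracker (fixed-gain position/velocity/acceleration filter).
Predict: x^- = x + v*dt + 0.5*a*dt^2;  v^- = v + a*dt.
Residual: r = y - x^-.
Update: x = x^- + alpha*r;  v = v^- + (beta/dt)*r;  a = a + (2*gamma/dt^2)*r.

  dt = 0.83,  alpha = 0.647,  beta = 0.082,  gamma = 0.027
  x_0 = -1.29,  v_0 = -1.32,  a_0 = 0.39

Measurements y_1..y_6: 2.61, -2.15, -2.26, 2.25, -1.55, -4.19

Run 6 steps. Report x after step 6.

x_post = -2.4130

step 1: x_pred=-2.2513  r=4.8613  x^+=0.8940  v^+=-0.5160  a^+=0.7711
step 2: x_pred=0.7313  r=-2.8813  x^+=-1.1329  v^+=-0.1607  a^+=0.5452
step 3: x_pred=-1.0785  r=-1.1815  x^+=-1.8429  v^+=0.1751  a^+=0.4526
step 4: x_pred=-1.5417  r=3.7917  x^+=0.9115  v^+=0.9253  a^+=0.7498
step 5: x_pred=1.9378  r=-3.4878  x^+=-0.3188  v^+=1.2031  a^+=0.4764
step 6: x_pred=0.8439  r=-5.0339  x^+=-2.4130  v^+=1.1012  a^+=0.0818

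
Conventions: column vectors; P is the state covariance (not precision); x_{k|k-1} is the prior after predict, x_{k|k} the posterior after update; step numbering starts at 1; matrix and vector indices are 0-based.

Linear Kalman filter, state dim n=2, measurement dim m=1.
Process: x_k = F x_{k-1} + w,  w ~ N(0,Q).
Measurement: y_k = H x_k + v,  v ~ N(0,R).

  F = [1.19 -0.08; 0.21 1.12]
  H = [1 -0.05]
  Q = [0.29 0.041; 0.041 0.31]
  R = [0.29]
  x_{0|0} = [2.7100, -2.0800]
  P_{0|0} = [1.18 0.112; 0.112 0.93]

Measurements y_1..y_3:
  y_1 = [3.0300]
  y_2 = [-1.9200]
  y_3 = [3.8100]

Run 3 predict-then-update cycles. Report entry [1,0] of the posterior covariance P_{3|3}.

step 1: x^-=[3.3913, -1.7605]  P^-=[1.9456 0.3999; 0.3999 1.5813]  S=[2.1996]  K=[0.8755; 0.1459]  nu=[-0.4493]  x^+=[2.9979, -1.8260]  P^+=[0.2598 0.1190; 0.1190 1.5345]
step 2: x^-=[3.7136, -1.4156]  P^-=[0.6451 0.1251; 0.1251 2.3023]  S=[0.9284]  K=[0.6882; 0.0107]  nu=[-5.7044]  x^+=[-0.2119, -1.4769]  P^+=[0.2055 0.1182; 0.1182 2.3022]
step 3: x^-=[-0.1340, -1.6986]  P^-=[0.5732 0.0417; 0.0417 3.2626]  S=[0.8672]  K=[0.6586; -0.1401]  nu=[3.8591]  x^+=[2.4075, -2.2392]  P^+=[0.1971 0.1217; 0.1217 3.2456]

P_post[1,0] = 0.1217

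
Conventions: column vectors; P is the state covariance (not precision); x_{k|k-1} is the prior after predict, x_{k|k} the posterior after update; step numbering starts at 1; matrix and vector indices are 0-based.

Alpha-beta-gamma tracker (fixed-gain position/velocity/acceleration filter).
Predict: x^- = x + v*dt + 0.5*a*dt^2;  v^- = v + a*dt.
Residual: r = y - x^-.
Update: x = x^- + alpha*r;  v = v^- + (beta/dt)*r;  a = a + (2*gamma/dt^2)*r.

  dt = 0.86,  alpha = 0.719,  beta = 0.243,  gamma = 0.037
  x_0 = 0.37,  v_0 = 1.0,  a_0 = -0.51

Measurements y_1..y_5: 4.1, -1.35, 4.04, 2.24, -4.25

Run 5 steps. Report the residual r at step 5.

step 1: x_pred=1.0414  r=3.0586  x^+=3.2405  v^+=1.4256  a^+=-0.2040
step 2: x_pred=4.3911  r=-5.7411  x^+=0.2633  v^+=-0.3720  a^+=-0.7784
step 3: x_pred=-0.3445  r=4.3845  x^+=2.8080  v^+=0.1975  a^+=-0.3397
step 4: x_pred=2.8521  r=-0.6121  x^+=2.4120  v^+=-0.2677  a^+=-0.4010
step 5: x_pred=2.0336  r=-6.2836  x^+=-2.4843  v^+=-2.3880  a^+=-1.0297

resid = -6.2836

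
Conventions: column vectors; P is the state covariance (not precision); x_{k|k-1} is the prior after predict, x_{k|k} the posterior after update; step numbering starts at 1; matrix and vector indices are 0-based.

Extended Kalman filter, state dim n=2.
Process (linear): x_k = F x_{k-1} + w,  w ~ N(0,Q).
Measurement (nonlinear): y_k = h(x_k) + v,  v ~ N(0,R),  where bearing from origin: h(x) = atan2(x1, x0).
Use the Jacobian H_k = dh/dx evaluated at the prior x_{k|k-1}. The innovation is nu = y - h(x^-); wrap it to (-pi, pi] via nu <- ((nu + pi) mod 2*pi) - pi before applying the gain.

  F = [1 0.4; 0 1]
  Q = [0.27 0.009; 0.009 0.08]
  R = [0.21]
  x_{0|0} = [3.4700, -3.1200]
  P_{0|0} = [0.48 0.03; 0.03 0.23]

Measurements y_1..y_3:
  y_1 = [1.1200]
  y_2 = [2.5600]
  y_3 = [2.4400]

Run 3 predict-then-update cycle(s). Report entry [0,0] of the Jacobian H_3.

H_jac[0,0] = 0.2410

step 1: x^-=[2.2220, -3.1200]  P^-=[0.8108 0.1310; 0.1310 0.3100]  H_jac=[0.2127 0.1514]  S=[0.2622]  K=[0.7332; 0.2853]  nu=[2.0719]  x^+=[3.7412, -2.5289]  P^+=[0.6698 0.0762; 0.0762 0.2887]
step 2: x^-=[2.7296, -2.5289]  P^-=[1.0469 0.2006; 0.2006 0.3687]  H_jac=[0.1826 0.1971]  S=[0.2737]  K=[0.8431; 0.3994]  nu=[-2.9759]  x^+=[0.2205, -3.7175]  P^+=[0.8524 0.1084; 0.1084 0.3250]
step 3: x^-=[-1.2665, -3.7175]  P^-=[1.2611 0.2474; 0.2474 0.4050]  H_jac=[0.2410 -0.0821]  S=[0.2762]  K=[1.0270; 0.0955]  nu=[-1.9440]  x^+=[-3.2629, -3.9032]  P^+=[0.9698 0.2203; 0.2203 0.4025]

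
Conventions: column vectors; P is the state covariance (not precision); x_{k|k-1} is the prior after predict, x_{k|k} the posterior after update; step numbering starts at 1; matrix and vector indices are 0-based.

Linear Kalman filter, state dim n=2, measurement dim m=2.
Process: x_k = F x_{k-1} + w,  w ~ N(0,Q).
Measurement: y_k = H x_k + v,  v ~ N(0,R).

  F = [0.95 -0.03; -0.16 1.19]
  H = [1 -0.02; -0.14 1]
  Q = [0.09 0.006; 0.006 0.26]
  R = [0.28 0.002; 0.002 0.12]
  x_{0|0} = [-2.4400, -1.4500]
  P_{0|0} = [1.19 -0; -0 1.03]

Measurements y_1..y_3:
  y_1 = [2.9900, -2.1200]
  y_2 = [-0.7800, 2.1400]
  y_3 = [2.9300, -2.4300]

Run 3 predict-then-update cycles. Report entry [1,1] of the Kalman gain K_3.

K[1,1] = 0.7622

step 1: x^-=[-2.2745, -1.3351]  P^-=[1.1649 -0.2117; -0.2117 1.7490]  S=[1.4541 -0.4083; -0.4083 1.9511]  K=[0.7969 -0.0253; 0.0918 0.9308]  nu=[5.2378, -1.1033]  x^+=[1.9276, -1.8815]  P^+=[0.2237 0.0299; 0.0299 0.1161]
step 2: x^-=[1.8877, -2.5474]  P^-=[0.2903 0.0018; 0.0018 0.4187]  S=[0.5704 -0.0452; -0.0452 0.5439]  K=[0.5065 -0.0293; 0.0498 0.7735]  nu=[-2.7186, 4.9516]  x^+=[0.3654, 1.1475]  P^+=[0.1421 0.0174; 0.0174 0.0954]
step 3: x^-=[0.3127, 1.3070]  P^-=[0.2174 0.0007; 0.0007 0.3920]  S=[0.4975 -0.0355; -0.0355 0.5161]  K=[0.4349 -0.0276; 0.0402 0.7622]  nu=[2.6435, -3.6932]  x^+=[1.5643, -1.4018]  P^+=[0.1220 0.0146; 0.0146 0.0936]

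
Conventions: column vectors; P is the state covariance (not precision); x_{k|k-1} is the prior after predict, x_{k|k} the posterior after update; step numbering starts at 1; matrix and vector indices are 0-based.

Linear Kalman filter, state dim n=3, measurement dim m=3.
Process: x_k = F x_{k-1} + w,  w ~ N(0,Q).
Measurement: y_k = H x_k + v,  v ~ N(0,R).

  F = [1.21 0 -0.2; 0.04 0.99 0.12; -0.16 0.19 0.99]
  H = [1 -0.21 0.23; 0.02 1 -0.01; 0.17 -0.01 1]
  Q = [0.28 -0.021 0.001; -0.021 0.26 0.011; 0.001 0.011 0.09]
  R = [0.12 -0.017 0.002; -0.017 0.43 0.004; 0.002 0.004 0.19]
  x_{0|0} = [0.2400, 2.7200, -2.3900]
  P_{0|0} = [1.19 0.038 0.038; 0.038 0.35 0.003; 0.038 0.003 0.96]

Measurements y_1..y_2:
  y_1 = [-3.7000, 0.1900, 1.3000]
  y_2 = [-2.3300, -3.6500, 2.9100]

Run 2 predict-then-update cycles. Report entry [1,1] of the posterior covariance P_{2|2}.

step 1: x^-=[0.7684, 2.4156, -1.8877]  P^-=[2.0423 0.0637 -0.3641; 0.0637 0.6229 0.1813; -0.3641 0.1813 1.0608]  S=[2.0341 -0.0019 0.1747; -0.0019 1.0528 0.1796; 0.1747 0.1796 1.1822]  K=[0.9718 0.1351 -0.1790; -0.0181 0.5788 0.0720; -0.1520 0.0074 0.8647]  nu=[-3.5270, -2.2598, 3.0812]  x^+=[-3.5157, 1.3935, 1.2962]  P^+=[0.1343 0.0376 -0.0540; 0.0376 0.2488 0.0121; -0.0540 0.0121 0.1733]
step 2: x^-=[-4.5132, 1.3945, 2.1105]  P^-=[0.5096 0.0166 -0.1175; 0.0166 0.5119 0.0829; -0.1175 0.0829 0.2916]  S=[0.5986 -0.0786 0.0163; -0.0786 0.9412 0.0812; 0.0163 0.0812 0.4548]  K=[0.8178 0.1081 -0.1169; -0.0525 0.5317 0.0841; -0.1269 0.0204 0.5965]  nu=[1.9907, -4.9331, 1.5807]  x^+=[-3.6034, -1.2002, 2.7003]  P^+=[0.1112 0.0295 -0.0388; 0.0295 0.2294 0.0153; -0.0388 0.0153 0.1199]

P_post[1,1] = 0.2294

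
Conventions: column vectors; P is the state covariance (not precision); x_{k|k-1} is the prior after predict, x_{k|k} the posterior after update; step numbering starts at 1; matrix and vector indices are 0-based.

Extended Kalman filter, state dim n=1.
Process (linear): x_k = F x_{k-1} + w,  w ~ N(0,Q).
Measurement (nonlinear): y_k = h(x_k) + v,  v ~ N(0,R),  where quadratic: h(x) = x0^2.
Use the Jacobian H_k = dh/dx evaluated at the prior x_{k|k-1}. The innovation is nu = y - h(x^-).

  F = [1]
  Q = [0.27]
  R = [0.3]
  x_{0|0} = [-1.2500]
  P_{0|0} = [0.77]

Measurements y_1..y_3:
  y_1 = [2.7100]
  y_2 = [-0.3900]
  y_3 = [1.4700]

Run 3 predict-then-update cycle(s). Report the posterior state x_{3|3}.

step 1: x^-=[-1.2500]  P^-=[1.0400]  H_jac=[-2.5000]  S=[6.8000]  K=[-0.3824]  nu=[1.1475]  x^+=[-1.6887]  P^+=[0.0459]
step 2: x^-=[-1.6887]  P^-=[0.3159]  H_jac=[-3.3775]  S=[3.9034]  K=[-0.2733]  nu=[-3.2419]  x^+=[-0.8027]  P^+=[0.0243]
step 3: x^-=[-0.8027]  P^-=[0.2943]  H_jac=[-1.6053]  S=[1.0584]  K=[-0.4464]  nu=[0.8257]  x^+=[-1.1712]  P^+=[0.0834]

x_post = [-1.1712]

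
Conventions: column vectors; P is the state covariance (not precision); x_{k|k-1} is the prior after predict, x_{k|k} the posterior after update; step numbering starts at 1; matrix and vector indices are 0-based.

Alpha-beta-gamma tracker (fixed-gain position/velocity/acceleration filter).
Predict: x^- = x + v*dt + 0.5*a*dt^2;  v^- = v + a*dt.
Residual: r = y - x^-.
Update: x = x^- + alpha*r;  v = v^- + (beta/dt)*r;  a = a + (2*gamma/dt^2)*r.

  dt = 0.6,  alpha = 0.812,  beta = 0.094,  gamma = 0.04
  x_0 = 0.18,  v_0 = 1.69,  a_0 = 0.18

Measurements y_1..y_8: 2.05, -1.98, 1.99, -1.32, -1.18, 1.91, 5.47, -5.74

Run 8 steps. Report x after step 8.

x_post = -3.7688

step 1: x_pred=1.2264  r=0.8236  x^+=1.8952  v^+=1.9270  a^+=0.3630
step 2: x_pred=3.1167  r=-5.0967  x^+=-1.0218  v^+=1.3464  a^+=-0.7696
step 3: x_pred=-0.3525  r=2.3425  x^+=1.5496  v^+=1.2516  a^+=-0.2490
step 4: x_pred=2.2557  r=-3.5757  x^+=-0.6478  v^+=0.5420  a^+=-1.0436
step 5: x_pred=-0.5104  r=-0.6696  x^+=-1.0541  v^+=-0.1891  a^+=-1.1924
step 6: x_pred=-1.3822  r=3.2922  x^+=1.2911  v^+=-0.3888  a^+=-0.4608
step 7: x_pred=0.9749  r=4.4951  x^+=4.6249  v^+=0.0390  a^+=0.5381
step 8: x_pred=4.7452  r=-10.4852  x^+=-3.7688  v^+=-1.2808  a^+=-1.7919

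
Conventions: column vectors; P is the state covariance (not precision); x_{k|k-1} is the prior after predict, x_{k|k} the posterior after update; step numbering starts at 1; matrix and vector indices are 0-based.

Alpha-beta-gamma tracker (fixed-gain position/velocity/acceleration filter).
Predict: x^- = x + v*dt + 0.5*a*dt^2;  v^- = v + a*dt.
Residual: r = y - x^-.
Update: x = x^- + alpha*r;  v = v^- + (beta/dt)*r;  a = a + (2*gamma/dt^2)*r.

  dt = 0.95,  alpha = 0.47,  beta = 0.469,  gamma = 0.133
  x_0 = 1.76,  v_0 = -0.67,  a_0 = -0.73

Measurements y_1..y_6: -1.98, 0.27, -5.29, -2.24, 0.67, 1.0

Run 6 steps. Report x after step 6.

x_post = 1.3014

step 1: x_pred=0.7941  r=-2.7741  x^+=-0.5097  v^+=-2.7330  a^+=-1.5476
step 2: x_pred=-3.8045  r=4.0745  x^+=-1.8895  v^+=-2.1918  a^+=-0.3467
step 3: x_pred=-4.1281  r=-1.1619  x^+=-4.6742  v^+=-3.0948  a^+=-0.6892
step 4: x_pred=-7.9252  r=5.6852  x^+=-5.2532  v^+=-0.9428  a^+=0.9865
step 5: x_pred=-5.7037  r=6.3737  x^+=-2.7080  v^+=3.1409  a^+=2.8650
step 6: x_pred=1.5687  r=-0.5687  x^+=1.3014  v^+=5.5820  a^+=2.6974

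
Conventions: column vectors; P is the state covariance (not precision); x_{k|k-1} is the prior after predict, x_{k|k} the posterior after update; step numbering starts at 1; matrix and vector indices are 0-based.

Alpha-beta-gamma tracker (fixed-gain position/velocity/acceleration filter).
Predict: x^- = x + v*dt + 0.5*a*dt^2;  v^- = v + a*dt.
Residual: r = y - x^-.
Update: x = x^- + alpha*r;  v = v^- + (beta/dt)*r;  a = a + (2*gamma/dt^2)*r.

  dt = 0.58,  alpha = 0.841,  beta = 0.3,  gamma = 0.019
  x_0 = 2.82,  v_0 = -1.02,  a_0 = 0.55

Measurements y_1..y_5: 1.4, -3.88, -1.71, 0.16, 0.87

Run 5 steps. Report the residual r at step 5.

resid = 1.0211

step 1: x_pred=2.3209  r=-0.9209  x^+=1.5464  v^+=-1.1773  a^+=0.4460
step 2: x_pred=0.9386  r=-4.8186  x^+=-3.1138  v^+=-3.4110  a^+=-0.0983
step 3: x_pred=-5.1088  r=3.3988  x^+=-2.2504  v^+=-1.7101  a^+=0.2856
step 4: x_pred=-3.1942  r=3.3542  x^+=-0.3733  v^+=0.1905  a^+=0.6645
step 5: x_pred=-0.1511  r=1.0211  x^+=0.7077  v^+=1.1040  a^+=0.7798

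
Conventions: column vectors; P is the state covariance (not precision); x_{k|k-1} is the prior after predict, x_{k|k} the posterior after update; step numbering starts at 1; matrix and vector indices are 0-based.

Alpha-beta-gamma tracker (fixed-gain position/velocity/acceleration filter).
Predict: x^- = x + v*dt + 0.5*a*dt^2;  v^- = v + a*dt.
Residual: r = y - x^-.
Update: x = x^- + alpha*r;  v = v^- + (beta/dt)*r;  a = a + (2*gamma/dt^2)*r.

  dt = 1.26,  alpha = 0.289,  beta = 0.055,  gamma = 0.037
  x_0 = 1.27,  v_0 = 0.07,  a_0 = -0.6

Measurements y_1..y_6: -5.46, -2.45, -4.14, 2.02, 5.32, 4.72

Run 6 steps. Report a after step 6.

a_post = 1.2281

step 1: x_pred=0.8819  r=-6.3419  x^+=-0.9509  v^+=-0.9628  a^+=-0.8956
step 2: x_pred=-2.8750  r=0.4250  x^+=-2.7522  v^+=-2.0727  a^+=-0.8758
step 3: x_pred=-6.0590  r=1.9190  x^+=-5.5044  v^+=-3.0925  a^+=-0.7863
step 4: x_pred=-10.0252  r=12.0452  x^+=-6.5441  v^+=-3.5575  a^+=-0.2249
step 5: x_pred=-11.2051  r=16.5251  x^+=-6.4293  v^+=-3.1195  a^+=0.5453
step 6: x_pred=-9.9271  r=14.6471  x^+=-5.6941  v^+=-1.7931  a^+=1.2281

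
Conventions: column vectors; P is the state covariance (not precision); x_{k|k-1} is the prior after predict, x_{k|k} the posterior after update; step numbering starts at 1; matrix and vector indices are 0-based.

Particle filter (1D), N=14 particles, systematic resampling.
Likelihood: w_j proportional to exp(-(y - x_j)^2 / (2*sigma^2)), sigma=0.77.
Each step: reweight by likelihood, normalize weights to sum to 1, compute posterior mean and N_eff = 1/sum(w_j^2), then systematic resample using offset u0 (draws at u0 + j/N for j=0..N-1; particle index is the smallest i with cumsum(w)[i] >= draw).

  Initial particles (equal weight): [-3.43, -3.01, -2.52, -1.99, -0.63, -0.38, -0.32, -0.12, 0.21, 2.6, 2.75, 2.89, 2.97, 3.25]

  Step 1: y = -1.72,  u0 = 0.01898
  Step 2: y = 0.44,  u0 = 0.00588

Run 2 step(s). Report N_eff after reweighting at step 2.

step 1: w=[0.0304, 0.0880, 0.2088, 0.3369, 0.1315, 0.0788, 0.0686, 0.0414, 0.0155, 0.0000, 0.0000, 0.0000, 0.0000, 0.0000]  mean=-1.7025  Neff=5.1032  idx=[0, 1, 2, 2, 2, 3, 3, 3, 3, 3, 4, 5, 6, 7]
step 2: w=[0.0000, 0.0000, 0.0003, 0.0003, 0.0003, 0.0029, 0.0029, 0.0029, 0.0029, 0.0029, 0.1609, 0.2397, 0.2596, 0.3244]  mean=-0.3454  Neff=3.9056  idx=[6, 10, 10, 11, 11, 11, 12, 12, 12, 12, 13, 13, 13, 13]

N_eff = 3.9056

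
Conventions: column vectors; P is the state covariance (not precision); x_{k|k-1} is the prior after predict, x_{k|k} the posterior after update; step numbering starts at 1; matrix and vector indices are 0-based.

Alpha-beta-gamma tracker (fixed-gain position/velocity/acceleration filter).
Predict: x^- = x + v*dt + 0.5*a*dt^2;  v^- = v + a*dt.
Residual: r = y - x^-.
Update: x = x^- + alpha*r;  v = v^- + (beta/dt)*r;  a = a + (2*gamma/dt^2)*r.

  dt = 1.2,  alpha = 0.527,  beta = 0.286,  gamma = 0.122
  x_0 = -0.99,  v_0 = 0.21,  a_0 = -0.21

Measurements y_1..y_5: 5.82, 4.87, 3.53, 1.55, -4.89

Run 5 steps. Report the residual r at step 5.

resid = -9.7653

step 1: x_pred=-0.8892  r=6.7092  x^+=2.6465  v^+=1.5570  a^+=0.9268
step 2: x_pred=5.1823  r=-0.3123  x^+=5.0177  v^+=2.5948  a^+=0.8739
step 3: x_pred=8.7607  r=-5.2307  x^+=6.0041  v^+=2.3969  a^+=-0.0124
step 4: x_pred=8.8714  r=-7.3214  x^+=5.0130  v^+=0.6370  a^+=-1.2530
step 5: x_pred=4.8753  r=-9.7653  x^+=-0.2710  v^+=-3.1939  a^+=-2.9077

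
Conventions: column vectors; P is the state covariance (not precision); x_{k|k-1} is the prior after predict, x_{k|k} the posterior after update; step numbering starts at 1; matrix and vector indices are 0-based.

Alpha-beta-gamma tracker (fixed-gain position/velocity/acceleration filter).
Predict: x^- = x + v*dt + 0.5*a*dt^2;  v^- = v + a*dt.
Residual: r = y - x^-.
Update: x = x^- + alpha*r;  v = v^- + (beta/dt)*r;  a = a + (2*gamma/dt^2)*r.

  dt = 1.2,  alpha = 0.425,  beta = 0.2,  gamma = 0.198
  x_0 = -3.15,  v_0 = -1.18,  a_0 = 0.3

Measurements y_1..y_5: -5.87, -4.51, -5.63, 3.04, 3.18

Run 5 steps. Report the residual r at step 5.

step 1: x_pred=-4.3500  r=-1.5200  x^+=-4.9960  v^+=-1.0733  a^+=-0.1180
step 2: x_pred=-6.3690  r=1.8590  x^+=-5.5789  v^+=-0.9051  a^+=0.3932
step 3: x_pred=-6.3819  r=0.7519  x^+=-6.0624  v^+=-0.3079  a^+=0.6000
step 4: x_pred=-5.9999  r=9.0399  x^+=-2.1579  v^+=1.9187  a^+=3.0860
step 5: x_pred=2.3664  r=0.8136  x^+=2.7122  v^+=5.7575  a^+=3.3097

resid = 0.8136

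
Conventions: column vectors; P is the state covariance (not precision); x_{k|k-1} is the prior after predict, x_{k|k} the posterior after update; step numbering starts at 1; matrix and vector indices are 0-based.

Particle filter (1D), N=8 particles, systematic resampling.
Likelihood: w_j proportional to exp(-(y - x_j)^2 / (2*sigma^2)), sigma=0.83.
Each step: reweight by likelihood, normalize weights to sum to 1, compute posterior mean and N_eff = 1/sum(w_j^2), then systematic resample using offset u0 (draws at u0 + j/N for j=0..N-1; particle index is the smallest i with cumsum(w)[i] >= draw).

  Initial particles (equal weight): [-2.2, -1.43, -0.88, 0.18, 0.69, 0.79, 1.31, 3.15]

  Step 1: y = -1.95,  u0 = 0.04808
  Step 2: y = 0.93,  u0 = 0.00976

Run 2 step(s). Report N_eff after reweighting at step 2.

N_eff = 3.1930

step 1: w=[0.4226, 0.3634, 0.1926, 0.0164, 0.0028, 0.0019, 0.0002, 0.0000]  mean=-1.6123  Neff=2.8731  idx=[0, 0, 0, 1, 1, 1, 2, 2]
step 2: w=[0.0034, 0.0034, 0.0034, 0.0730, 0.0730, 0.0730, 0.3855, 0.3855]  mean=-1.0138  Neff=3.1930  idx=[2, 4, 6, 6, 6, 7, 7, 7]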